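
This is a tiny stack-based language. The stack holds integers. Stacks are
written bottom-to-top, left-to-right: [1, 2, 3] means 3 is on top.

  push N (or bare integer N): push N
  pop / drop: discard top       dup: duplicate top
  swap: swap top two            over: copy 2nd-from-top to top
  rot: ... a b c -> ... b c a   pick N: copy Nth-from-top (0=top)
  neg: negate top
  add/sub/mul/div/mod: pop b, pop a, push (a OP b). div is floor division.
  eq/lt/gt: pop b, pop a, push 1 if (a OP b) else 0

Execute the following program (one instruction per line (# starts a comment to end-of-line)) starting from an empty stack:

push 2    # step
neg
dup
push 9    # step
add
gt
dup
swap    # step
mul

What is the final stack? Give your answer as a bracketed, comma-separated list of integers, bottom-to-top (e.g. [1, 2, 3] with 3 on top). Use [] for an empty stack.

After 'push 2': [2]
After 'neg': [-2]
After 'dup': [-2, -2]
After 'push 9': [-2, -2, 9]
After 'add': [-2, 7]
After 'gt': [0]
After 'dup': [0, 0]
After 'swap': [0, 0]
After 'mul': [0]

Answer: [0]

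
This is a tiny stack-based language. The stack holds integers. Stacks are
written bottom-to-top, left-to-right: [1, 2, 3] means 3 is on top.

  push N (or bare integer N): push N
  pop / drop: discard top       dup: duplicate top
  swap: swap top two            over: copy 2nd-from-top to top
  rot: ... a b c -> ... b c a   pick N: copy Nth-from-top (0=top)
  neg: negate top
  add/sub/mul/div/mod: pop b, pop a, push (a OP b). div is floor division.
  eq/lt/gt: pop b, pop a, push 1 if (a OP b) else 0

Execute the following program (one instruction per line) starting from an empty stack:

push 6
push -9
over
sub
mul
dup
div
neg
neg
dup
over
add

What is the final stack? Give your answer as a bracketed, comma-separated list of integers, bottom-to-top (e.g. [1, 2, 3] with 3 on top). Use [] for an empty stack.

After 'push 6': [6]
After 'push -9': [6, -9]
After 'over': [6, -9, 6]
After 'sub': [6, -15]
After 'mul': [-90]
After 'dup': [-90, -90]
After 'div': [1]
After 'neg': [-1]
After 'neg': [1]
After 'dup': [1, 1]
After 'over': [1, 1, 1]
After 'add': [1, 2]

Answer: [1, 2]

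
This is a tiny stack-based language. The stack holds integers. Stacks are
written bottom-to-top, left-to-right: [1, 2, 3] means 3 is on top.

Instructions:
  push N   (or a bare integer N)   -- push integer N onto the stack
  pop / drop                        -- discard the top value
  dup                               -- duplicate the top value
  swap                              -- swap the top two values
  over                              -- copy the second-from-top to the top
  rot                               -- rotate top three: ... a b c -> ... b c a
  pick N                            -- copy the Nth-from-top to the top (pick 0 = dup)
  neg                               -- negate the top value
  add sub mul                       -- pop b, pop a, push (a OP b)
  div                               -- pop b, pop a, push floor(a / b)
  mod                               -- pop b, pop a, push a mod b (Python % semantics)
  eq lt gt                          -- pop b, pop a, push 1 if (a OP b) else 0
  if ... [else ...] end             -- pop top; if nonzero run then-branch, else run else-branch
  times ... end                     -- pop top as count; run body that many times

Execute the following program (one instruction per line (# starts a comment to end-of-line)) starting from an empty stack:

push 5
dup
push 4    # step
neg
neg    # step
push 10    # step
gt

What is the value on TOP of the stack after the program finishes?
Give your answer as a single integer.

After 'push 5': [5]
After 'dup': [5, 5]
After 'push 4': [5, 5, 4]
After 'neg': [5, 5, -4]
After 'neg': [5, 5, 4]
After 'push 10': [5, 5, 4, 10]
After 'gt': [5, 5, 0]

Answer: 0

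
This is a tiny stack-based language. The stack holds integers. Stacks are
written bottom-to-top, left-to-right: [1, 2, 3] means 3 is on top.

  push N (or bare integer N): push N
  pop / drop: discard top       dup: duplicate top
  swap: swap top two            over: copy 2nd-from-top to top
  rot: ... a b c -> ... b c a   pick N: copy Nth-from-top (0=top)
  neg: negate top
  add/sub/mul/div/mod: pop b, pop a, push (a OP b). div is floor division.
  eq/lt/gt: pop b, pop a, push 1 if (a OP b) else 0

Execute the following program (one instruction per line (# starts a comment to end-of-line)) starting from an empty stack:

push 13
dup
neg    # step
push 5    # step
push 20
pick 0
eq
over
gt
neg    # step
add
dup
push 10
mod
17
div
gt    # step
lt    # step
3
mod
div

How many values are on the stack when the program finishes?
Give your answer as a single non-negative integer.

After 'push 13': stack = [13] (depth 1)
After 'dup': stack = [13, 13] (depth 2)
After 'neg': stack = [13, -13] (depth 2)
After 'push 5': stack = [13, -13, 5] (depth 3)
After 'push 20': stack = [13, -13, 5, 20] (depth 4)
After 'pick 0': stack = [13, -13, 5, 20, 20] (depth 5)
After 'eq': stack = [13, -13, 5, 1] (depth 4)
After 'over': stack = [13, -13, 5, 1, 5] (depth 5)
After 'gt': stack = [13, -13, 5, 0] (depth 4)
After 'neg': stack = [13, -13, 5, 0] (depth 4)
  ...
After 'dup': stack = [13, -13, 5, 5] (depth 4)
After 'push 10': stack = [13, -13, 5, 5, 10] (depth 5)
After 'mod': stack = [13, -13, 5, 5] (depth 4)
After 'push 17': stack = [13, -13, 5, 5, 17] (depth 5)
After 'div': stack = [13, -13, 5, 0] (depth 4)
After 'gt': stack = [13, -13, 1] (depth 3)
After 'lt': stack = [13, 1] (depth 2)
After 'push 3': stack = [13, 1, 3] (depth 3)
After 'mod': stack = [13, 1] (depth 2)
After 'div': stack = [13] (depth 1)

Answer: 1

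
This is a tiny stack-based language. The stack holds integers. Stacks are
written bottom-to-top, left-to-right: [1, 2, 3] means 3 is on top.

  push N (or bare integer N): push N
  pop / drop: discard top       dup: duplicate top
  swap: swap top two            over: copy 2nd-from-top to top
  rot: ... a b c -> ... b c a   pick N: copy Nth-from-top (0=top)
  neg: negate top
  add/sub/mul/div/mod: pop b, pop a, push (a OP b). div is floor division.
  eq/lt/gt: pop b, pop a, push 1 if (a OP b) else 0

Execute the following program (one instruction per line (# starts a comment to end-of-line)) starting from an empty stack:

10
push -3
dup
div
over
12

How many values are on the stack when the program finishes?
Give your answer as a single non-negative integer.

After 'push 10': stack = [10] (depth 1)
After 'push -3': stack = [10, -3] (depth 2)
After 'dup': stack = [10, -3, -3] (depth 3)
After 'div': stack = [10, 1] (depth 2)
After 'over': stack = [10, 1, 10] (depth 3)
After 'push 12': stack = [10, 1, 10, 12] (depth 4)

Answer: 4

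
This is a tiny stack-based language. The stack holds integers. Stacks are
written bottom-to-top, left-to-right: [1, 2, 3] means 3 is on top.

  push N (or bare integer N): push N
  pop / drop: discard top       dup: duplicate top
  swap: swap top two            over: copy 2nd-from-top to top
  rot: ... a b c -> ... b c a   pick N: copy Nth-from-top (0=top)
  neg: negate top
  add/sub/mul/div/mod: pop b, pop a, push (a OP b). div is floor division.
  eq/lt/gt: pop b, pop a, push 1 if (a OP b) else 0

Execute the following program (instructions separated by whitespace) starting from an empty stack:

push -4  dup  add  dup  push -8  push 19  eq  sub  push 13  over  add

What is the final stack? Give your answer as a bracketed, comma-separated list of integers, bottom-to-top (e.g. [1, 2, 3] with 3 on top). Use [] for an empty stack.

After 'push -4': [-4]
After 'dup': [-4, -4]
After 'add': [-8]
After 'dup': [-8, -8]
After 'push -8': [-8, -8, -8]
After 'push 19': [-8, -8, -8, 19]
After 'eq': [-8, -8, 0]
After 'sub': [-8, -8]
After 'push 13': [-8, -8, 13]
After 'over': [-8, -8, 13, -8]
After 'add': [-8, -8, 5]

Answer: [-8, -8, 5]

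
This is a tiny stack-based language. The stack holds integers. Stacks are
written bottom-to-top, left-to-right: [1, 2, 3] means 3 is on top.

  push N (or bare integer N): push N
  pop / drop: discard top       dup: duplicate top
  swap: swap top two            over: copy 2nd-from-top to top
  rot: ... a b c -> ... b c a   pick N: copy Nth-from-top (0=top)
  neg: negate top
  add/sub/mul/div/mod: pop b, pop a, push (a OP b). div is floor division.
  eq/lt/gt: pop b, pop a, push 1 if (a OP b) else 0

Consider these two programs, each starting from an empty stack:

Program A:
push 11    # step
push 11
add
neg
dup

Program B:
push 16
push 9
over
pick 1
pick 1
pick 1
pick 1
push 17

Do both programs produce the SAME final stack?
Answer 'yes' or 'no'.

Answer: no

Derivation:
Program A trace:
  After 'push 11': [11]
  After 'push 11': [11, 11]
  After 'add': [22]
  After 'neg': [-22]
  After 'dup': [-22, -22]
Program A final stack: [-22, -22]

Program B trace:
  After 'push 16': [16]
  After 'push 9': [16, 9]
  After 'over': [16, 9, 16]
  After 'pick 1': [16, 9, 16, 9]
  After 'pick 1': [16, 9, 16, 9, 16]
  After 'pick 1': [16, 9, 16, 9, 16, 9]
  After 'pick 1': [16, 9, 16, 9, 16, 9, 16]
  After 'push 17': [16, 9, 16, 9, 16, 9, 16, 17]
Program B final stack: [16, 9, 16, 9, 16, 9, 16, 17]
Same: no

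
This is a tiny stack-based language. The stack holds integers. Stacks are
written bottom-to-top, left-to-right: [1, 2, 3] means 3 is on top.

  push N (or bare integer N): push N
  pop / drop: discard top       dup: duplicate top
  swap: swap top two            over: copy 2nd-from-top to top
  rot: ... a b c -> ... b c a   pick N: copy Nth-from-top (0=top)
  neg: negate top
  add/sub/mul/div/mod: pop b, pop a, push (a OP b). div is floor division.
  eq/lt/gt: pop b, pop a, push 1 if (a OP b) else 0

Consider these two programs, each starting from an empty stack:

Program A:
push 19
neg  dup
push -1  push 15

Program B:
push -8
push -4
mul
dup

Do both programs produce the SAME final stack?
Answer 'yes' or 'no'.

Program A trace:
  After 'push 19': [19]
  After 'neg': [-19]
  After 'dup': [-19, -19]
  After 'push -1': [-19, -19, -1]
  After 'push 15': [-19, -19, -1, 15]
Program A final stack: [-19, -19, -1, 15]

Program B trace:
  After 'push -8': [-8]
  After 'push -4': [-8, -4]
  After 'mul': [32]
  After 'dup': [32, 32]
Program B final stack: [32, 32]
Same: no

Answer: no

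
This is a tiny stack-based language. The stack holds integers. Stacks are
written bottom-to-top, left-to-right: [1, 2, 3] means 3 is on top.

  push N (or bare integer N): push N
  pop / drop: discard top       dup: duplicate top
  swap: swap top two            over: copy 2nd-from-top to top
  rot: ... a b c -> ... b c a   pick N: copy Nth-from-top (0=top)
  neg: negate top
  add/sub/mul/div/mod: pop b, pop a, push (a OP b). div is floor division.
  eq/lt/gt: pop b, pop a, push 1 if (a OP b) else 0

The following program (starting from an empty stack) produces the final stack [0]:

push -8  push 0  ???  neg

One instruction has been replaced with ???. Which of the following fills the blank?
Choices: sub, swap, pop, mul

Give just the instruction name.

Stack before ???: [-8, 0]
Stack after ???:  [0]
Checking each choice:
  sub: produces [8]
  swap: produces [0, 8]
  pop: produces [8]
  mul: MATCH


Answer: mul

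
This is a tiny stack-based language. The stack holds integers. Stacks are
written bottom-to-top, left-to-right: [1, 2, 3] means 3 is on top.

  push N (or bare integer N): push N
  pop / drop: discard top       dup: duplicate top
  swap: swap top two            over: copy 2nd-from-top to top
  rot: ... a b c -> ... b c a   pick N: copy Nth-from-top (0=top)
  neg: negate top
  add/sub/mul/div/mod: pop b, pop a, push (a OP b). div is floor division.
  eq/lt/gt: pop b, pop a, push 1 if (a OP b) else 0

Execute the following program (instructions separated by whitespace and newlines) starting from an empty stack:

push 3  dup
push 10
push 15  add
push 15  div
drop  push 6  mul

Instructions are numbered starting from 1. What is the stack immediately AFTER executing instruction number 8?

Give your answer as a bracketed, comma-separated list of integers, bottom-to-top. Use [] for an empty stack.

Answer: [3, 3]

Derivation:
Step 1 ('push 3'): [3]
Step 2 ('dup'): [3, 3]
Step 3 ('push 10'): [3, 3, 10]
Step 4 ('push 15'): [3, 3, 10, 15]
Step 5 ('add'): [3, 3, 25]
Step 6 ('push 15'): [3, 3, 25, 15]
Step 7 ('div'): [3, 3, 1]
Step 8 ('drop'): [3, 3]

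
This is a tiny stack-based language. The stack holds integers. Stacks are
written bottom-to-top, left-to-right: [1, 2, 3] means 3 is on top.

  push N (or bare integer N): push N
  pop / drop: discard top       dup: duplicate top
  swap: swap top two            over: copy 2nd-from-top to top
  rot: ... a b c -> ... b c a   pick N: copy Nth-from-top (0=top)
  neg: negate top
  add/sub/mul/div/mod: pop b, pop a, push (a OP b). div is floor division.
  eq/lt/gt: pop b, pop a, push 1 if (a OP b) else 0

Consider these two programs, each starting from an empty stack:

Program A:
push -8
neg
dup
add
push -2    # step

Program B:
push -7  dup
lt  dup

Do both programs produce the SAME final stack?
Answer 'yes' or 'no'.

Program A trace:
  After 'push -8': [-8]
  After 'neg': [8]
  After 'dup': [8, 8]
  After 'add': [16]
  After 'push -2': [16, -2]
Program A final stack: [16, -2]

Program B trace:
  After 'push -7': [-7]
  After 'dup': [-7, -7]
  After 'lt': [0]
  After 'dup': [0, 0]
Program B final stack: [0, 0]
Same: no

Answer: no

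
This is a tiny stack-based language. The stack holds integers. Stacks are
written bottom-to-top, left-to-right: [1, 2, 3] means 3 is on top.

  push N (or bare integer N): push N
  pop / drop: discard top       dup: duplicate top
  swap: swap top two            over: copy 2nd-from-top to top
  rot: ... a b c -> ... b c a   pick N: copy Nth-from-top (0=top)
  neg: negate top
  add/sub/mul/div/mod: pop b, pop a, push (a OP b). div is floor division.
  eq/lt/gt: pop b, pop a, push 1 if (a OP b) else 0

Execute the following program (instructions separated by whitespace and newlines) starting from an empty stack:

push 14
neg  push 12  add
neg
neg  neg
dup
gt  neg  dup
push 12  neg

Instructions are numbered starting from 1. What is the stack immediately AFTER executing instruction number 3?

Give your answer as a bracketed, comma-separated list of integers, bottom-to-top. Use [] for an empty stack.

Step 1 ('push 14'): [14]
Step 2 ('neg'): [-14]
Step 3 ('push 12'): [-14, 12]

Answer: [-14, 12]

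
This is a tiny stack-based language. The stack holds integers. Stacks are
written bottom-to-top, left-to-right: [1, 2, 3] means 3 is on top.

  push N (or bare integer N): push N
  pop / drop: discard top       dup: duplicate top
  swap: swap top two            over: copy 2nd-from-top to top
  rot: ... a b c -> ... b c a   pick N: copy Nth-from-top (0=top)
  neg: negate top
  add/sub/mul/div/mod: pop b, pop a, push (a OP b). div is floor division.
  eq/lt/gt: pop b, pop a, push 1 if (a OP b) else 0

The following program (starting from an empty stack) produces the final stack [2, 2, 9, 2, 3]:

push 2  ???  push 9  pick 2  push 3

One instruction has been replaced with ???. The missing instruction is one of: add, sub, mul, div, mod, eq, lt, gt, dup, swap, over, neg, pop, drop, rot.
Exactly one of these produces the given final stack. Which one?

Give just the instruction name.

Stack before ???: [2]
Stack after ???:  [2, 2]
The instruction that transforms [2] -> [2, 2] is: dup

Answer: dup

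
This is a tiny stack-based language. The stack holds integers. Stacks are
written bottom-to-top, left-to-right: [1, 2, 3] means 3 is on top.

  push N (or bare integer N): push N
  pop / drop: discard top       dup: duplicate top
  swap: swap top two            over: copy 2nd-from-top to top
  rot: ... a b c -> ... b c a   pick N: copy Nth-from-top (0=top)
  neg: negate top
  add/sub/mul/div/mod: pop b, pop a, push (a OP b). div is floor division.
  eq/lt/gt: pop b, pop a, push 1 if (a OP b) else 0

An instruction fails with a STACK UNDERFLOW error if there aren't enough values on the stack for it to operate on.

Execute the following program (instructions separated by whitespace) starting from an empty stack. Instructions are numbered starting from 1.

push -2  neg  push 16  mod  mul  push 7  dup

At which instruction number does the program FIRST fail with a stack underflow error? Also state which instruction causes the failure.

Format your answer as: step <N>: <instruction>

Answer: step 5: mul

Derivation:
Step 1 ('push -2'): stack = [-2], depth = 1
Step 2 ('neg'): stack = [2], depth = 1
Step 3 ('push 16'): stack = [2, 16], depth = 2
Step 4 ('mod'): stack = [2], depth = 1
Step 5 ('mul'): needs 2 value(s) but depth is 1 — STACK UNDERFLOW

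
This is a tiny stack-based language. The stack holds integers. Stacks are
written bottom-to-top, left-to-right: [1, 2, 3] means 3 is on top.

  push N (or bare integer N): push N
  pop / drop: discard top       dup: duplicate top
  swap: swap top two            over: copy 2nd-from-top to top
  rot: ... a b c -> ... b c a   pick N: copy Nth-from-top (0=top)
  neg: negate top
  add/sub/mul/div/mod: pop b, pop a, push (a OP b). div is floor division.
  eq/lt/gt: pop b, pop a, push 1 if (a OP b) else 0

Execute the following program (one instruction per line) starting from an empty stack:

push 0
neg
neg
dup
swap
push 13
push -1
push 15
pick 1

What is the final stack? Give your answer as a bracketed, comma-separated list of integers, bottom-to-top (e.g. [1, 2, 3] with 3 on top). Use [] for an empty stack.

After 'push 0': [0]
After 'neg': [0]
After 'neg': [0]
After 'dup': [0, 0]
After 'swap': [0, 0]
After 'push 13': [0, 0, 13]
After 'push -1': [0, 0, 13, -1]
After 'push 15': [0, 0, 13, -1, 15]
After 'pick 1': [0, 0, 13, -1, 15, -1]

Answer: [0, 0, 13, -1, 15, -1]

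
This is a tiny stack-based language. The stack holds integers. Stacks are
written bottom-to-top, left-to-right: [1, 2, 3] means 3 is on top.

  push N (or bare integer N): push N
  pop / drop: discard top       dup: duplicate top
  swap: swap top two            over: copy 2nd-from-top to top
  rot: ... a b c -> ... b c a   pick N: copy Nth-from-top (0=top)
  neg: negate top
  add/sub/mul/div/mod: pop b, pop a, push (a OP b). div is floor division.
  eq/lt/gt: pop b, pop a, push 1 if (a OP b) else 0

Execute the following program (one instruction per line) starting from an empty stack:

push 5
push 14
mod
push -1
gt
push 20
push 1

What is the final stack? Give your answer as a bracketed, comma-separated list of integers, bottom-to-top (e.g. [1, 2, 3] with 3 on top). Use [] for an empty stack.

Answer: [1, 20, 1]

Derivation:
After 'push 5': [5]
After 'push 14': [5, 14]
After 'mod': [5]
After 'push -1': [5, -1]
After 'gt': [1]
After 'push 20': [1, 20]
After 'push 1': [1, 20, 1]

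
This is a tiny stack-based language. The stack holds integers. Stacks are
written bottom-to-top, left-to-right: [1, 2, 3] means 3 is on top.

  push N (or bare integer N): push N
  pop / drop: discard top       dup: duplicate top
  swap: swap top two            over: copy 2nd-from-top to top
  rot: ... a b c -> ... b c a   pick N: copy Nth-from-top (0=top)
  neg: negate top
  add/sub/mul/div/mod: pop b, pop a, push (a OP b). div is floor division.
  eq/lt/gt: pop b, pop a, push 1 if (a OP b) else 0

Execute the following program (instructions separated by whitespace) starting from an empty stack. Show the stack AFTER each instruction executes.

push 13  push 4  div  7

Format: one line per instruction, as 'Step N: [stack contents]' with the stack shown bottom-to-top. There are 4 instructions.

Step 1: [13]
Step 2: [13, 4]
Step 3: [3]
Step 4: [3, 7]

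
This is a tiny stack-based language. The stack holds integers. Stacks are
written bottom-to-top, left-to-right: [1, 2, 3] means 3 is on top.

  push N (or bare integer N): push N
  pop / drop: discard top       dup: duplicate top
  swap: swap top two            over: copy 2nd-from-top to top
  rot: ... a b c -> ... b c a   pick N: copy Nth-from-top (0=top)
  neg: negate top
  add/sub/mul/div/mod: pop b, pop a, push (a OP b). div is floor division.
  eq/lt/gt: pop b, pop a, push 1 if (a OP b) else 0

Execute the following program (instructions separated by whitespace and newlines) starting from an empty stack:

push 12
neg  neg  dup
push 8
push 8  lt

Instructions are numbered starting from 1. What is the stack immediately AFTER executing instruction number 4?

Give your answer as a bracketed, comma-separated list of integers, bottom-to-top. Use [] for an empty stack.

Step 1 ('push 12'): [12]
Step 2 ('neg'): [-12]
Step 3 ('neg'): [12]
Step 4 ('dup'): [12, 12]

Answer: [12, 12]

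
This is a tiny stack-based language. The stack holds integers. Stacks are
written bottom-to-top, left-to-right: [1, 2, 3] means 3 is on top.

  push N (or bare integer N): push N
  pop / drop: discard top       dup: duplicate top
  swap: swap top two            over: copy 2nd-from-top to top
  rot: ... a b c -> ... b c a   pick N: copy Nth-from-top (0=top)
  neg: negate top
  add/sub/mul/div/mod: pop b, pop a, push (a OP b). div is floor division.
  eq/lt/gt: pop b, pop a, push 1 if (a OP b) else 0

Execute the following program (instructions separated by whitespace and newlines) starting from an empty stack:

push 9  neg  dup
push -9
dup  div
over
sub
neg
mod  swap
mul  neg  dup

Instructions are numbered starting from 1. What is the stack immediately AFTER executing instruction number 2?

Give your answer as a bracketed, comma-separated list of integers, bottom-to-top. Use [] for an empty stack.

Step 1 ('push 9'): [9]
Step 2 ('neg'): [-9]

Answer: [-9]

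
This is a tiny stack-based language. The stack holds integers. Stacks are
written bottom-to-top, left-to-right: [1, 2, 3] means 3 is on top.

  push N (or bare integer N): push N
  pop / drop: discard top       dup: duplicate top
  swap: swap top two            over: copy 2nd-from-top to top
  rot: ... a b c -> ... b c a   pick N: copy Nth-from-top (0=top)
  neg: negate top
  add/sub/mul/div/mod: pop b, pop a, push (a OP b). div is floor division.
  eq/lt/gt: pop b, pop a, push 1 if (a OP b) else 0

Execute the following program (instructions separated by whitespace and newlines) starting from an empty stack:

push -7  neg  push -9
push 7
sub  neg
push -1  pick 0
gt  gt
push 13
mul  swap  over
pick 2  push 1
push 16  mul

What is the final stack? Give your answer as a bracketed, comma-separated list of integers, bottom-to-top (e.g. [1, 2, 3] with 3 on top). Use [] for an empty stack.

Answer: [13, 7, 13, 13, 16]

Derivation:
After 'push -7': [-7]
After 'neg': [7]
After 'push -9': [7, -9]
After 'push 7': [7, -9, 7]
After 'sub': [7, -16]
After 'neg': [7, 16]
After 'push -1': [7, 16, -1]
After 'pick 0': [7, 16, -1, -1]
After 'gt': [7, 16, 0]
After 'gt': [7, 1]
After 'push 13': [7, 1, 13]
After 'mul': [7, 13]
After 'swap': [13, 7]
After 'over': [13, 7, 13]
After 'pick 2': [13, 7, 13, 13]
After 'push 1': [13, 7, 13, 13, 1]
After 'push 16': [13, 7, 13, 13, 1, 16]
After 'mul': [13, 7, 13, 13, 16]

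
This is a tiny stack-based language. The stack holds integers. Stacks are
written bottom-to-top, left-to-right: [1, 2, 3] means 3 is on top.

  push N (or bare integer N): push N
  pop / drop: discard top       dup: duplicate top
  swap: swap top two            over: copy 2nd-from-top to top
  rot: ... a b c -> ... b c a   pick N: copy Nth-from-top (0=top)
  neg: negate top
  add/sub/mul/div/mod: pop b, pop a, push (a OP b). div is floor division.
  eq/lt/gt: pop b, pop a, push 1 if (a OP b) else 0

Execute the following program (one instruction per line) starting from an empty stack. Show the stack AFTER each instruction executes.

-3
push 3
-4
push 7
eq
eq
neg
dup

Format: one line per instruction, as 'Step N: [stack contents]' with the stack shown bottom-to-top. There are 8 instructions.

Step 1: [-3]
Step 2: [-3, 3]
Step 3: [-3, 3, -4]
Step 4: [-3, 3, -4, 7]
Step 5: [-3, 3, 0]
Step 6: [-3, 0]
Step 7: [-3, 0]
Step 8: [-3, 0, 0]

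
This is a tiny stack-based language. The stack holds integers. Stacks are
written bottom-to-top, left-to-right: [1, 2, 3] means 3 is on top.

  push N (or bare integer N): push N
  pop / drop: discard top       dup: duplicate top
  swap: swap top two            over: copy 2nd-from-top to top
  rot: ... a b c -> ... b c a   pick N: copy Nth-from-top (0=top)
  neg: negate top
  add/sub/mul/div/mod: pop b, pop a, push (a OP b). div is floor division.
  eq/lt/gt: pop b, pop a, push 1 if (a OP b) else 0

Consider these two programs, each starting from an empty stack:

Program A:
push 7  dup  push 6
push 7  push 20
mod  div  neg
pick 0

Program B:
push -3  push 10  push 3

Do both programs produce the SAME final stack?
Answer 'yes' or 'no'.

Answer: no

Derivation:
Program A trace:
  After 'push 7': [7]
  After 'dup': [7, 7]
  After 'push 6': [7, 7, 6]
  After 'push 7': [7, 7, 6, 7]
  After 'push 20': [7, 7, 6, 7, 20]
  After 'mod': [7, 7, 6, 7]
  After 'div': [7, 7, 0]
  After 'neg': [7, 7, 0]
  After 'pick 0': [7, 7, 0, 0]
Program A final stack: [7, 7, 0, 0]

Program B trace:
  After 'push -3': [-3]
  After 'push 10': [-3, 10]
  After 'push 3': [-3, 10, 3]
Program B final stack: [-3, 10, 3]
Same: no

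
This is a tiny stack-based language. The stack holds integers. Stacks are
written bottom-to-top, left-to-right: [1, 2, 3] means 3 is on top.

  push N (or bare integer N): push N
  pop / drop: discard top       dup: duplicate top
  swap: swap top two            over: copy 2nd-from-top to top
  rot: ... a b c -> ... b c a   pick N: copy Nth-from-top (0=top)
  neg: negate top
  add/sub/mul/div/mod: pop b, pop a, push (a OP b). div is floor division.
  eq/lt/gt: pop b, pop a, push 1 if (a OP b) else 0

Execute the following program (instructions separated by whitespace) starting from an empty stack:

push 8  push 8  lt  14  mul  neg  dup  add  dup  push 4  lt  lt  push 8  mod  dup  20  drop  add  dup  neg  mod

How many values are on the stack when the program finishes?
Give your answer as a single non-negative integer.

Answer: 1

Derivation:
After 'push 8': stack = [8] (depth 1)
After 'push 8': stack = [8, 8] (depth 2)
After 'lt': stack = [0] (depth 1)
After 'push 14': stack = [0, 14] (depth 2)
After 'mul': stack = [0] (depth 1)
After 'neg': stack = [0] (depth 1)
After 'dup': stack = [0, 0] (depth 2)
After 'add': stack = [0] (depth 1)
After 'dup': stack = [0, 0] (depth 2)
After 'push 4': stack = [0, 0, 4] (depth 3)
  ...
After 'lt': stack = [1] (depth 1)
After 'push 8': stack = [1, 8] (depth 2)
After 'mod': stack = [1] (depth 1)
After 'dup': stack = [1, 1] (depth 2)
After 'push 20': stack = [1, 1, 20] (depth 3)
After 'drop': stack = [1, 1] (depth 2)
After 'add': stack = [2] (depth 1)
After 'dup': stack = [2, 2] (depth 2)
After 'neg': stack = [2, -2] (depth 2)
After 'mod': stack = [0] (depth 1)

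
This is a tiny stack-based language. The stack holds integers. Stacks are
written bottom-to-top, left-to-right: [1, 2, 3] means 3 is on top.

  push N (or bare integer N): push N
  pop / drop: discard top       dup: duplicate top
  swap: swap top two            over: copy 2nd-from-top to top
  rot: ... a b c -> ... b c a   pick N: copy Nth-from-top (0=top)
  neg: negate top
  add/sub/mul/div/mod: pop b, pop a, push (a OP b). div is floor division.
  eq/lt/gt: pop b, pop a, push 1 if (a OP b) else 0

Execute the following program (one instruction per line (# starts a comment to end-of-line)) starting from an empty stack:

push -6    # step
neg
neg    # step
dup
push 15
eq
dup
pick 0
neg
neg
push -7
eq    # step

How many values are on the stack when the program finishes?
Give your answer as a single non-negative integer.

Answer: 4

Derivation:
After 'push -6': stack = [-6] (depth 1)
After 'neg': stack = [6] (depth 1)
After 'neg': stack = [-6] (depth 1)
After 'dup': stack = [-6, -6] (depth 2)
After 'push 15': stack = [-6, -6, 15] (depth 3)
After 'eq': stack = [-6, 0] (depth 2)
After 'dup': stack = [-6, 0, 0] (depth 3)
After 'pick 0': stack = [-6, 0, 0, 0] (depth 4)
After 'neg': stack = [-6, 0, 0, 0] (depth 4)
After 'neg': stack = [-6, 0, 0, 0] (depth 4)
After 'push -7': stack = [-6, 0, 0, 0, -7] (depth 5)
After 'eq': stack = [-6, 0, 0, 0] (depth 4)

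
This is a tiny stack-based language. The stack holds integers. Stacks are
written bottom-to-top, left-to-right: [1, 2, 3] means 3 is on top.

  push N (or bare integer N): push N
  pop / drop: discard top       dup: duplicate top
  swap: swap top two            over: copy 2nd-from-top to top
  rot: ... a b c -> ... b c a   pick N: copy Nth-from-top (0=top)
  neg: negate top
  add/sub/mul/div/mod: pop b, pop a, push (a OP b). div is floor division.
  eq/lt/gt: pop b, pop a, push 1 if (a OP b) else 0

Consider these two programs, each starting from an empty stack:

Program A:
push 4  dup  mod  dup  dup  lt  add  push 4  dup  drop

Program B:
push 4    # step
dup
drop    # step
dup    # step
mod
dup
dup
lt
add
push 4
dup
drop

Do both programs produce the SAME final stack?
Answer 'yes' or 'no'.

Answer: yes

Derivation:
Program A trace:
  After 'push 4': [4]
  After 'dup': [4, 4]
  After 'mod': [0]
  After 'dup': [0, 0]
  After 'dup': [0, 0, 0]
  After 'lt': [0, 0]
  After 'add': [0]
  After 'push 4': [0, 4]
  After 'dup': [0, 4, 4]
  After 'drop': [0, 4]
Program A final stack: [0, 4]

Program B trace:
  After 'push 4': [4]
  After 'dup': [4, 4]
  After 'drop': [4]
  After 'dup': [4, 4]
  After 'mod': [0]
  After 'dup': [0, 0]
  After 'dup': [0, 0, 0]
  After 'lt': [0, 0]
  After 'add': [0]
  After 'push 4': [0, 4]
  After 'dup': [0, 4, 4]
  After 'drop': [0, 4]
Program B final stack: [0, 4]
Same: yes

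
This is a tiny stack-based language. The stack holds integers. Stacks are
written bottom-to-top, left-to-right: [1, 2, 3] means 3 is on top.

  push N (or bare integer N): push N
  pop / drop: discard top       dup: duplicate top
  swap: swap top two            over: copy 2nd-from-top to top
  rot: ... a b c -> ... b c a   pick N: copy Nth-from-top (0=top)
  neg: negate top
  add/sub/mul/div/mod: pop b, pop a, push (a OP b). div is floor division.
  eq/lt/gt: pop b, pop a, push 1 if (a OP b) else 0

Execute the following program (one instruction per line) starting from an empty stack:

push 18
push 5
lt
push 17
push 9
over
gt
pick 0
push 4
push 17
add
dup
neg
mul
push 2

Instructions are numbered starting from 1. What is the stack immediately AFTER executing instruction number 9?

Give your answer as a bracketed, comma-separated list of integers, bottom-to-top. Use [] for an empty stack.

Step 1 ('push 18'): [18]
Step 2 ('push 5'): [18, 5]
Step 3 ('lt'): [0]
Step 4 ('push 17'): [0, 17]
Step 5 ('push 9'): [0, 17, 9]
Step 6 ('over'): [0, 17, 9, 17]
Step 7 ('gt'): [0, 17, 0]
Step 8 ('pick 0'): [0, 17, 0, 0]
Step 9 ('push 4'): [0, 17, 0, 0, 4]

Answer: [0, 17, 0, 0, 4]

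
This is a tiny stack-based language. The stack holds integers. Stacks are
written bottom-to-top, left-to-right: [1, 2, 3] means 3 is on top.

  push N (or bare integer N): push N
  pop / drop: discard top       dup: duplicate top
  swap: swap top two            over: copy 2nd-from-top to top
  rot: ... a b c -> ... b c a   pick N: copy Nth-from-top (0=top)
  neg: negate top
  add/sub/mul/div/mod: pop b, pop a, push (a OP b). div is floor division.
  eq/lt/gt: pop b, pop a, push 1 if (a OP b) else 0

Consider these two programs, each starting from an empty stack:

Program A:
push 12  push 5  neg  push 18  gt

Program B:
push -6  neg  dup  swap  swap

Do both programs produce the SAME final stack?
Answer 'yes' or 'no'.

Answer: no

Derivation:
Program A trace:
  After 'push 12': [12]
  After 'push 5': [12, 5]
  After 'neg': [12, -5]
  After 'push 18': [12, -5, 18]
  After 'gt': [12, 0]
Program A final stack: [12, 0]

Program B trace:
  After 'push -6': [-6]
  After 'neg': [6]
  After 'dup': [6, 6]
  After 'swap': [6, 6]
  After 'swap': [6, 6]
Program B final stack: [6, 6]
Same: no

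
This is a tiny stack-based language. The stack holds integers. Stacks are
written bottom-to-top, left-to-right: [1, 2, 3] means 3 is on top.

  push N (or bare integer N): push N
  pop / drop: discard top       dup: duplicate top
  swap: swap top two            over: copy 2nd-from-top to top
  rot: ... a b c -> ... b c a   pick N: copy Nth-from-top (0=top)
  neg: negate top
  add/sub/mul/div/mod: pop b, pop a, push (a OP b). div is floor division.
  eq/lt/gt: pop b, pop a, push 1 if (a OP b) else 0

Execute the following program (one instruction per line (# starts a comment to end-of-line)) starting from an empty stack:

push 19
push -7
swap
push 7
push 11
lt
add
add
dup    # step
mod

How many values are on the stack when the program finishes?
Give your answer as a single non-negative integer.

Answer: 1

Derivation:
After 'push 19': stack = [19] (depth 1)
After 'push -7': stack = [19, -7] (depth 2)
After 'swap': stack = [-7, 19] (depth 2)
After 'push 7': stack = [-7, 19, 7] (depth 3)
After 'push 11': stack = [-7, 19, 7, 11] (depth 4)
After 'lt': stack = [-7, 19, 1] (depth 3)
After 'add': stack = [-7, 20] (depth 2)
After 'add': stack = [13] (depth 1)
After 'dup': stack = [13, 13] (depth 2)
After 'mod': stack = [0] (depth 1)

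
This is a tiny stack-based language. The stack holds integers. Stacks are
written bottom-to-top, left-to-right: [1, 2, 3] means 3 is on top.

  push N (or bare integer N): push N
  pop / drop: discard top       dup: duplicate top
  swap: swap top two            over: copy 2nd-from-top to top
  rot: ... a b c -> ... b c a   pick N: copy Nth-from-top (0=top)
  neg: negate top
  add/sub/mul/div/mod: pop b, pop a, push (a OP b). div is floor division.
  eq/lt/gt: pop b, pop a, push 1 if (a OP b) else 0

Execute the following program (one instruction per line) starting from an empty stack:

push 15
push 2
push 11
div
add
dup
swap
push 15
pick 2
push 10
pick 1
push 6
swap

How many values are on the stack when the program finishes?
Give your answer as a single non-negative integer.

After 'push 15': stack = [15] (depth 1)
After 'push 2': stack = [15, 2] (depth 2)
After 'push 11': stack = [15, 2, 11] (depth 3)
After 'div': stack = [15, 0] (depth 2)
After 'add': stack = [15] (depth 1)
After 'dup': stack = [15, 15] (depth 2)
After 'swap': stack = [15, 15] (depth 2)
After 'push 15': stack = [15, 15, 15] (depth 3)
After 'pick 2': stack = [15, 15, 15, 15] (depth 4)
After 'push 10': stack = [15, 15, 15, 15, 10] (depth 5)
After 'pick 1': stack = [15, 15, 15, 15, 10, 15] (depth 6)
After 'push 6': stack = [15, 15, 15, 15, 10, 15, 6] (depth 7)
After 'swap': stack = [15, 15, 15, 15, 10, 6, 15] (depth 7)

Answer: 7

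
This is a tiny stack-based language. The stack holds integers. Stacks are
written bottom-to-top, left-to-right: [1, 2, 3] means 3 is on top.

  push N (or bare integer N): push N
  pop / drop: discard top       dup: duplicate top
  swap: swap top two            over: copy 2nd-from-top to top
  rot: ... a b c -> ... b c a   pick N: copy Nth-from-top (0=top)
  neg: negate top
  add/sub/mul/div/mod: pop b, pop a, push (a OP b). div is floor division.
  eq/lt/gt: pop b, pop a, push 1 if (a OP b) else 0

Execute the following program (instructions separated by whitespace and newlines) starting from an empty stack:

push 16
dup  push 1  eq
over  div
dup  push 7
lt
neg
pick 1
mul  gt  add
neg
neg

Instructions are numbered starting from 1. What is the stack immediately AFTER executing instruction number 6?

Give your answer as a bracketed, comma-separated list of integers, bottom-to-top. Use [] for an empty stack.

Step 1 ('push 16'): [16]
Step 2 ('dup'): [16, 16]
Step 3 ('push 1'): [16, 16, 1]
Step 4 ('eq'): [16, 0]
Step 5 ('over'): [16, 0, 16]
Step 6 ('div'): [16, 0]

Answer: [16, 0]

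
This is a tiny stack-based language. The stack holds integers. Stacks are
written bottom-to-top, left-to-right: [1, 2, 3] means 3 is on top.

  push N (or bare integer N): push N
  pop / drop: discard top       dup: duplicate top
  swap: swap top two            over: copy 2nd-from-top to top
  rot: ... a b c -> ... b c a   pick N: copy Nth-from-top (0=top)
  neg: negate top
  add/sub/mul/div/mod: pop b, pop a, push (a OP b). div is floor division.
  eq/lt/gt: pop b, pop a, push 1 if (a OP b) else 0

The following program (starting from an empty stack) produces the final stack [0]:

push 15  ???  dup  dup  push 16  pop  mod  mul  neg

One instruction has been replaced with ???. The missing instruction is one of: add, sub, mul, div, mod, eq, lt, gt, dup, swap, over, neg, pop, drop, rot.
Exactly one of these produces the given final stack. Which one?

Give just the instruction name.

Stack before ???: [15]
Stack after ???:  [-15]
The instruction that transforms [15] -> [-15] is: neg

Answer: neg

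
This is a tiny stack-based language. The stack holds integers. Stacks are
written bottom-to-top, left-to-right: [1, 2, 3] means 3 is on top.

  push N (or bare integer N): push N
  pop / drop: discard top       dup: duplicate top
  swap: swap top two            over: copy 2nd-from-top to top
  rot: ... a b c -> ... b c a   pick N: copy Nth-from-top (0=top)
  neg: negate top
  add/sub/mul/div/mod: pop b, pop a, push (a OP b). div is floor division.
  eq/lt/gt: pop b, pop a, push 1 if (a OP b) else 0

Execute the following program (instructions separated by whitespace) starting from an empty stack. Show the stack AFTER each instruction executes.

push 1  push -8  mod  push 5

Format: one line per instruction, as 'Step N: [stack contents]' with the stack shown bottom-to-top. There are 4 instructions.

Step 1: [1]
Step 2: [1, -8]
Step 3: [-7]
Step 4: [-7, 5]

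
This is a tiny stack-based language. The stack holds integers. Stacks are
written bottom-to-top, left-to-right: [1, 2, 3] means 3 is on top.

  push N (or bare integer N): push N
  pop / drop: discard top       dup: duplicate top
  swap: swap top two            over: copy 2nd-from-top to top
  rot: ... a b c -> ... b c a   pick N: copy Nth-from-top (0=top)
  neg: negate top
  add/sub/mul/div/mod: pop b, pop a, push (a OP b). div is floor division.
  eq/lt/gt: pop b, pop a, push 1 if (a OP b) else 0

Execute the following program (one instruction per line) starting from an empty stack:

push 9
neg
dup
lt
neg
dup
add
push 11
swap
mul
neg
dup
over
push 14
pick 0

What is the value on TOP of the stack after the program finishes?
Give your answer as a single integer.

After 'push 9': [9]
After 'neg': [-9]
After 'dup': [-9, -9]
After 'lt': [0]
After 'neg': [0]
After 'dup': [0, 0]
After 'add': [0]
After 'push 11': [0, 11]
After 'swap': [11, 0]
After 'mul': [0]
After 'neg': [0]
After 'dup': [0, 0]
After 'over': [0, 0, 0]
After 'push 14': [0, 0, 0, 14]
After 'pick 0': [0, 0, 0, 14, 14]

Answer: 14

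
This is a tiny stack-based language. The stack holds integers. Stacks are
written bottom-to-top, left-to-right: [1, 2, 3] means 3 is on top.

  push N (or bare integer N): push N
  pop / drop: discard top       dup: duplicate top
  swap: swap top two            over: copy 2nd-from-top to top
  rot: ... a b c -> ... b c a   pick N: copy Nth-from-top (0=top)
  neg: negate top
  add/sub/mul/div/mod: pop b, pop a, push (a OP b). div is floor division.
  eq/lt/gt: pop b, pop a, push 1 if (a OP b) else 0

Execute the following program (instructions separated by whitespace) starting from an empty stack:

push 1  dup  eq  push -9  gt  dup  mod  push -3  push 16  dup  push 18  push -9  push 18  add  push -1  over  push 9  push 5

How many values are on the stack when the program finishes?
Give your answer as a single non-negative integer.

After 'push 1': stack = [1] (depth 1)
After 'dup': stack = [1, 1] (depth 2)
After 'eq': stack = [1] (depth 1)
After 'push -9': stack = [1, -9] (depth 2)
After 'gt': stack = [1] (depth 1)
After 'dup': stack = [1, 1] (depth 2)
After 'mod': stack = [0] (depth 1)
After 'push -3': stack = [0, -3] (depth 2)
After 'push 16': stack = [0, -3, 16] (depth 3)
After 'dup': stack = [0, -3, 16, 16] (depth 4)
After 'push 18': stack = [0, -3, 16, 16, 18] (depth 5)
After 'push -9': stack = [0, -3, 16, 16, 18, -9] (depth 6)
After 'push 18': stack = [0, -3, 16, 16, 18, -9, 18] (depth 7)
After 'add': stack = [0, -3, 16, 16, 18, 9] (depth 6)
After 'push -1': stack = [0, -3, 16, 16, 18, 9, -1] (depth 7)
After 'over': stack = [0, -3, 16, 16, 18, 9, -1, 9] (depth 8)
After 'push 9': stack = [0, -3, 16, 16, 18, 9, -1, 9, 9] (depth 9)
After 'push 5': stack = [0, -3, 16, 16, 18, 9, -1, 9, 9, 5] (depth 10)

Answer: 10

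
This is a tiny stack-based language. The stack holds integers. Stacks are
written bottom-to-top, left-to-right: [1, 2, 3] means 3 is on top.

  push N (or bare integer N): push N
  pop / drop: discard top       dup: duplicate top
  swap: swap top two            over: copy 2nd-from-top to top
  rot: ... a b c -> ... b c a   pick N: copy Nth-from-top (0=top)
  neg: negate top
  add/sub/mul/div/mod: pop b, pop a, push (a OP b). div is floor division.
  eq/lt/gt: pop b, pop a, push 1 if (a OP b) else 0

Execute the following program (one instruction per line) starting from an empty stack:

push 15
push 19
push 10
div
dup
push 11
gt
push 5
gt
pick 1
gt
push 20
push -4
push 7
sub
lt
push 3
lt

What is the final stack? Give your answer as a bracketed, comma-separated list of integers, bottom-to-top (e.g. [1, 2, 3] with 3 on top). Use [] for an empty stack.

After 'push 15': [15]
After 'push 19': [15, 19]
After 'push 10': [15, 19, 10]
After 'div': [15, 1]
After 'dup': [15, 1, 1]
After 'push 11': [15, 1, 1, 11]
After 'gt': [15, 1, 0]
After 'push 5': [15, 1, 0, 5]
After 'gt': [15, 1, 0]
After 'pick 1': [15, 1, 0, 1]
After 'gt': [15, 1, 0]
After 'push 20': [15, 1, 0, 20]
After 'push -4': [15, 1, 0, 20, -4]
After 'push 7': [15, 1, 0, 20, -4, 7]
After 'sub': [15, 1, 0, 20, -11]
After 'lt': [15, 1, 0, 0]
After 'push 3': [15, 1, 0, 0, 3]
After 'lt': [15, 1, 0, 1]

Answer: [15, 1, 0, 1]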